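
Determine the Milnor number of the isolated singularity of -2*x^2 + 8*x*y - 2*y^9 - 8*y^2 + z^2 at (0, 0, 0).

The Hessian of f at 0 has rank 2. Corank 1: A-series; mu = 8 gives A_8.

8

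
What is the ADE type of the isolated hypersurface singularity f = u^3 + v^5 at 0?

The Hessian of f at 0 has rank 0. Corank 2; j^3 = u^3 is a perfect cube, so E-series; the 5-jet and mu = 8 give E_8.

E8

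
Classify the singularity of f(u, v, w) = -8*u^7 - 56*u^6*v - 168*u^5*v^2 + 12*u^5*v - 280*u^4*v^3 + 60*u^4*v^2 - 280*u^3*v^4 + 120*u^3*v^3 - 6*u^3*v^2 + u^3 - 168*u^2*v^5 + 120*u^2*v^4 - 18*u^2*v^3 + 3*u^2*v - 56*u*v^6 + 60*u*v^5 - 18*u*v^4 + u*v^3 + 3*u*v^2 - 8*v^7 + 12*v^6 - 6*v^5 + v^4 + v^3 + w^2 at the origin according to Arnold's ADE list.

E_{7}

The Hessian of f at 0 has rank 1. Corank 2; j^3 = (u + v)^3 is a perfect cube, so E-series; the 4-jet and mu = 7 give E_7.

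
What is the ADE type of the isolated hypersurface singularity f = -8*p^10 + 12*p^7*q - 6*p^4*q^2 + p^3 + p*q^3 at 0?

E_{7}

The Hessian of f at 0 has rank 0. Corank 2; j^3 = p^3 is a perfect cube, so E-series; the 4-jet and mu = 7 give E_7.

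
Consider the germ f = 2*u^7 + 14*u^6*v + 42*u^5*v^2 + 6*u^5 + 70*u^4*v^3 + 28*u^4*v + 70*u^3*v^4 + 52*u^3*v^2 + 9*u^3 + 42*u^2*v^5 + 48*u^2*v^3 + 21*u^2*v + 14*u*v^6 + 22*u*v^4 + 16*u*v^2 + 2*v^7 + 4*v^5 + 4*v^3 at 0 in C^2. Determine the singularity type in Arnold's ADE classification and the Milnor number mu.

The Hessian of f at 0 is [[0, 0], [0, 0]] with rank 0, so corank 2. A Groebner basis of the Jacobian ideal J(f) in C{u,v} is {-567*u^2/2 + u*v^3 - 432*u*v - 162*v^2, 405*u^2 + 621*u*v + v^4 + 234*v^2, u^3 - 4*u*v^2/3 - 16*v^3/27, u^2*v + 4*u*v^2/3 + 4*v^3/9}; counting standard monomials gives mu = 8. Corank 2; j^3 = (u + v)*(3*u + 2*v)^2 has shape L^2 M (L != M), so D-series; mu = 8 gives D_8.

Type D_8, Milnor number mu = 8.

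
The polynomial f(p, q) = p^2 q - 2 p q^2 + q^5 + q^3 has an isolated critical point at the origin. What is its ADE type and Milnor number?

Type D_{6}, Milnor number mu = 6.

The Hessian of f at 0 is [[0, 0], [0, 0]] with rank 0, so corank 2. A Groebner basis of the Jacobian ideal J(f) in C{p,q} is {p^2/5 + q^4 - q^2/5, p^3 - q^3, p*q - q^2}; counting standard monomials gives mu = 6. Corank 2; j^3 = q*(p - q)^2 has shape L^2 M (L != M), so D-series; mu = 6 gives D_6.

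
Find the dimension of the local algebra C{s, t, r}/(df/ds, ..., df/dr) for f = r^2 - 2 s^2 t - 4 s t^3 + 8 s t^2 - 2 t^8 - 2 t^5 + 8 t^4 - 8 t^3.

The Hessian of f at 0 has rank 1. Corank 2; j^3 = -2*t*(s - 2*t)^2 has shape L^2 M (L != M), so D-series; mu = 9 gives D_9.

9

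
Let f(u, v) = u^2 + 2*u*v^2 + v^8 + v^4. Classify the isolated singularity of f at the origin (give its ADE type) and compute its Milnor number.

The Hessian of f at 0 is [[2, 0], [0, 0]] with rank 1, so corank 1. A Groebner basis of the Jacobian ideal J(f) in C{u,v} is {u^4, u^3*v, u + v^2}; counting standard monomials gives mu = 7. Corank 1: A-series; mu = 7 gives A_7.

Type A_{7}, Milnor number mu = 7.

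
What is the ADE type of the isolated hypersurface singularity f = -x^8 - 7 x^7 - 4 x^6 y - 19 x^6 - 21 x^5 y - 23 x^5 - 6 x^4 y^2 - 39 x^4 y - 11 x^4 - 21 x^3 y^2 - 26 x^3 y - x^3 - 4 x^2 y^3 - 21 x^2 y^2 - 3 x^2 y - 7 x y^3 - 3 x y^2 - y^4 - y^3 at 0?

The Hessian of f at 0 has rank 0. Corank 2; j^3 = -(x + y)^3 is a perfect cube, so E-series; the 4-jet and mu = 7 give E_7.

E_7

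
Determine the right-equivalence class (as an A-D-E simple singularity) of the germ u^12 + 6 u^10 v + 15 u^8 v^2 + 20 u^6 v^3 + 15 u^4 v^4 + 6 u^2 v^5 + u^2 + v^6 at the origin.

A5

The Hessian of f at 0 has rank 1. Corank 1: A-series; mu = 5 gives A_5.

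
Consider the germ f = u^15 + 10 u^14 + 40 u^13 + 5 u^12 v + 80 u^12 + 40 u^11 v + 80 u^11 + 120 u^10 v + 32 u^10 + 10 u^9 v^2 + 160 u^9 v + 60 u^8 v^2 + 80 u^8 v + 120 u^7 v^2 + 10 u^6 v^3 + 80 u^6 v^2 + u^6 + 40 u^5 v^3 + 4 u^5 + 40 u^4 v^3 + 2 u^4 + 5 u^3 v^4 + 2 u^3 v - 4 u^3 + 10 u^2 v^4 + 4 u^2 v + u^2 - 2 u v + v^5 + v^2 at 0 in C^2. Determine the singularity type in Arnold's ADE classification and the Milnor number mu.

Type A4, Milnor number mu = 4.

The Hessian of f at 0 has rank 1. Corank 1: A-series; mu = 4 gives A_4.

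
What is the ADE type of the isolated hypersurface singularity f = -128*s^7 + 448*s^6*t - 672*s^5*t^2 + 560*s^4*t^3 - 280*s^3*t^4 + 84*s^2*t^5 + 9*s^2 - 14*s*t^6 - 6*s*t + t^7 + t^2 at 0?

The Hessian of f at 0 has rank 1. Corank 1: A-series; mu = 6 gives A_6.

A6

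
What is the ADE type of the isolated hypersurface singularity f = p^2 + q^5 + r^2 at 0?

The Hessian of f at 0 has rank 2. Corank 1: A-series; mu = 4 gives A_4.

A4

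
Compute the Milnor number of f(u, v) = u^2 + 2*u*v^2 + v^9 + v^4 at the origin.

8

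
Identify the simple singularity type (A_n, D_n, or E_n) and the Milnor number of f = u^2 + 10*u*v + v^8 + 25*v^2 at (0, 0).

The Hessian of f at 0 is [[2, 10], [10, 50]] with rank 1, so corank 1. A Groebner basis of the Jacobian ideal J(f) in C{u,v} is {v^7, u + 5*v}; counting standard monomials gives mu = 7. Corank 1: A-series; mu = 7 gives A_7.

Type A_{7}, Milnor number mu = 7.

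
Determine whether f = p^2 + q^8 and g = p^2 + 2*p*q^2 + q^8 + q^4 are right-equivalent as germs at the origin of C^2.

Yes.

The Hessian of f at 0 has rank 1. Corank 1: A-series; mu = 7 gives A_7. The Hessian of g at 0 has rank 1. Corank 1: A-series; mu = 7 gives A_7. Both have type A_7, hence right-equivalent.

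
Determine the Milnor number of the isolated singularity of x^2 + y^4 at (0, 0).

3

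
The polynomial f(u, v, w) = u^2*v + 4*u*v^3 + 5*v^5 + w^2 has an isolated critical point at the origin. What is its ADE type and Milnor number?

Type D_6, Milnor number mu = 6.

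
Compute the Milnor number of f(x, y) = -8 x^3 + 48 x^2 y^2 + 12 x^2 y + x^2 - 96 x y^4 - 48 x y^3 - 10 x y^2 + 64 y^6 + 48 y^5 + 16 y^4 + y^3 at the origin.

2

The Hessian of f at 0 is [[2, 0], [0, 0]] with rank 1, so corank 1. A Groebner basis of the Jacobian ideal J(f) in C{x,y} is {y^2, x}; counting standard monomials gives mu = 2. Corank 1: A-series; mu = 2 gives A_2.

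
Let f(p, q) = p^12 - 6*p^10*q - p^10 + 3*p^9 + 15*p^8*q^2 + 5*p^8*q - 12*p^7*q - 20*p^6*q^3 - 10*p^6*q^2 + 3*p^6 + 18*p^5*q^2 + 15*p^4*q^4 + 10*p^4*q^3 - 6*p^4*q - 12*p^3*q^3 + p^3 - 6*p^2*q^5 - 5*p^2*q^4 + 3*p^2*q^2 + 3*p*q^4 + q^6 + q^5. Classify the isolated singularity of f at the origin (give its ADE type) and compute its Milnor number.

Type E_{8}, Milnor number mu = 8.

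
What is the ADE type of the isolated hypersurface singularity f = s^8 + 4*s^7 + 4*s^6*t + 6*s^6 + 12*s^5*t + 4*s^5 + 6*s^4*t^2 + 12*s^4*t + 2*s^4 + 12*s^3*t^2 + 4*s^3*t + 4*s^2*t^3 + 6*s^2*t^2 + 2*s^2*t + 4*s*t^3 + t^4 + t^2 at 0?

The Hessian of f at 0 is [[0, 0], [0, 2]] with rank 1, so corank 1. A Groebner basis of the Jacobian ideal J(f) in C{s,t} is {s^2 + t, s*t, t^2}; counting standard monomials gives mu = 3. Corank 1: A-series; mu = 3 gives A_3.

A_{3}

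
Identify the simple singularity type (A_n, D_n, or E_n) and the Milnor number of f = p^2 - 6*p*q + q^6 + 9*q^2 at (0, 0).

Type A_5, Milnor number mu = 5.

The Hessian of f at 0 has rank 1. Corank 1: A-series; mu = 5 gives A_5.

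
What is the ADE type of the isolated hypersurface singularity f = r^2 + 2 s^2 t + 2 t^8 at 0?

The Hessian of f at 0 has rank 1. Corank 2; j^3 = 2*s^2*t has shape L^2 M (L != M), so D-series; mu = 9 gives D_9.

D9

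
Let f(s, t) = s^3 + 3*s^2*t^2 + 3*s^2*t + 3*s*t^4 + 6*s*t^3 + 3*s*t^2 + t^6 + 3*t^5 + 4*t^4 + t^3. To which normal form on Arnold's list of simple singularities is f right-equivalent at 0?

E6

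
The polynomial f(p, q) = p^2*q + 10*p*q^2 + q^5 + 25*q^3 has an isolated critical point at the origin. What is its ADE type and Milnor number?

Type D_{6}, Milnor number mu = 6.

The Hessian of f at 0 is [[0, 0], [0, 0]] with rank 0, so corank 2. A Groebner basis of the Jacobian ideal J(f) in C{p,q} is {p^2/5 + q^4 - 5*q^2, p^3 + 125*q^3, p*q + 5*q^2}; counting standard monomials gives mu = 6. Corank 2; j^3 = q*(p + 5*q)^2 has shape L^2 M (L != M), so D-series; mu = 6 gives D_6.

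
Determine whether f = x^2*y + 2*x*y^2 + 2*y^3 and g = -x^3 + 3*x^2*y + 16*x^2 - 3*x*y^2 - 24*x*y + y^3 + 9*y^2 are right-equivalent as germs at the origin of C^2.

The Hessian of f at 0 has rank 0. Corank 2; j^3 = y*(x^2 + 2*x*y + 2*y^2) splits into three distinct lines over C (the quadratic factor has nonzero discriminant), so D_4. The Hessian of g at 0 has rank 1. Corank 1: A-series; mu = 2 gives A_2. f is D_4 but g is A_2, hence not right-equivalent.

No.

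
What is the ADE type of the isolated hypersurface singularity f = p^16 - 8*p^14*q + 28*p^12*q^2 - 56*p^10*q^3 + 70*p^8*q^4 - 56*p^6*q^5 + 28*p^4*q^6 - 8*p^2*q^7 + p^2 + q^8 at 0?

A7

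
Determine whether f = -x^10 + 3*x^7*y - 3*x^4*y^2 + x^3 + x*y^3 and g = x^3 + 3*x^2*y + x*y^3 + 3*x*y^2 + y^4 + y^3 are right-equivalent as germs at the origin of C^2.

The Hessian of f at 0 is [[0, 0], [0, 0]] with rank 0, so corank 2. A Groebner basis of the Jacobian ideal J(f) in C{x,y} is {x^3, x*y^2, 3*x^2 + y^3}; counting standard monomials gives mu = 7. Corank 2; j^3 = x^3 is a perfect cube, so E-series; the 4-jet and mu = 7 give E_7. The Hessian of g at 0 is [[0, 0], [0, 0]] with rank 0, so corank 2. A Groebner basis of the Jacobian ideal J(g) in C{x,y} is {x^3 + 3*x^2*y + 6*x^2 + 12*x*y + 6*y^2, -3*x^2 + x*y^2 - 6*x*y - 3*y^2, 3*x^2 + 6*x*y + y^3 + 3*y^2}; counting standard monomials gives mu = 7. Corank 2; j^3 = (x + y)^3 is a perfect cube, so E-series; the 4-jet and mu = 7 give E_7. Both have type E_7, hence right-equivalent.

Yes.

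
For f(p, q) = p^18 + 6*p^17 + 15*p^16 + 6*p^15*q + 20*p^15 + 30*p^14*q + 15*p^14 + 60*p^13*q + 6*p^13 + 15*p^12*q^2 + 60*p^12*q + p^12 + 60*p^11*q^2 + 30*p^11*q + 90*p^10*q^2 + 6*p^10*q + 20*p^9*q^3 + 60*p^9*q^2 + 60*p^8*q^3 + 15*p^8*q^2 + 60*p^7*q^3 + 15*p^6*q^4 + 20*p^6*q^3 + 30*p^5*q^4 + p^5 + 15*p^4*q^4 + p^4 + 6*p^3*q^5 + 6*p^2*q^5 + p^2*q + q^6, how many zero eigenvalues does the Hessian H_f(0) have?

2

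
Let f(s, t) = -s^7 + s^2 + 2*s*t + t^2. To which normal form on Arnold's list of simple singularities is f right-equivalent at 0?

A_{6}

The Hessian of f at 0 has rank 1. Corank 1: A-series; mu = 6 gives A_6.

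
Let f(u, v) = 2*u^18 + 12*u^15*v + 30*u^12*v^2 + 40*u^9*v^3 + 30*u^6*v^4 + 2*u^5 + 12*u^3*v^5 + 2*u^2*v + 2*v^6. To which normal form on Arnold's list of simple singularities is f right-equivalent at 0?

D_7

The Hessian of f at 0 has rank 0. Corank 2; j^3 = 2*u^2*v has shape L^2 M (L != M), so D-series; mu = 7 gives D_7.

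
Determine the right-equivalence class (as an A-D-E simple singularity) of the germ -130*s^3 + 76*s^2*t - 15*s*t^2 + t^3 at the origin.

The Hessian of f at 0 is [[0, 0], [0, 0]] with rank 0, so corank 2. A Groebner basis of the Jacobian ideal J(f) in C{s,t} is {t^3, s^2 - 3*t^2/74, s*t - 15*t^2/74}; counting standard monomials gives mu = 4. Corank 2; j^3 = -(5*s - t)*(26*s^2 - 10*s*t + t^2) splits into three distinct lines over C (the quadratic factor has nonzero discriminant), so D_4.

D_{4}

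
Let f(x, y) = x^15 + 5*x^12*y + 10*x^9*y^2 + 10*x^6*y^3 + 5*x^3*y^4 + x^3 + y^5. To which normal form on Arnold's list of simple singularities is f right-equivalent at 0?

E8

The Hessian of f at 0 has rank 0. Corank 2; j^3 = x^3 is a perfect cube, so E-series; the 5-jet and mu = 8 give E_8.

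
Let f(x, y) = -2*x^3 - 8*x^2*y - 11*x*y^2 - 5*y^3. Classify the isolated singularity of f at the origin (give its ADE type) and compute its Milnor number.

The Hessian of f at 0 has rank 0. Corank 2; j^3 = -(x + y)*(2*x^2 + 6*x*y + 5*y^2) splits into three distinct lines over C (the quadratic factor has nonzero discriminant), so D_4.

Type D4, Milnor number mu = 4.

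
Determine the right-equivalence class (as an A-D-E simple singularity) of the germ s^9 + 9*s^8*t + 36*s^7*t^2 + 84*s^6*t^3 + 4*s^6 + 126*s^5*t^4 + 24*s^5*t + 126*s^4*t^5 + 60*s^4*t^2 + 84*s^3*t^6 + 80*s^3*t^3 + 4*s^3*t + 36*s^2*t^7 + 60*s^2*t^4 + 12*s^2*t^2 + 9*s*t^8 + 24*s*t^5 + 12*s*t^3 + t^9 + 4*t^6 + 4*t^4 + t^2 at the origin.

A8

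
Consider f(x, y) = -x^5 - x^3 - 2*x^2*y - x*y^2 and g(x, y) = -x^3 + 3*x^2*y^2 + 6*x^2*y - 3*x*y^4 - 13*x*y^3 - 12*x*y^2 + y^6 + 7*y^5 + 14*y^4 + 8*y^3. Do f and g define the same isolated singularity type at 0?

No.

The Hessian of f at 0 has rank 0. Corank 2; j^3 = -x*(x + y)^2 has shape L^2 M (L != M), so D-series; mu = 6 gives D_6. The Hessian of g at 0 has rank 0. Corank 2; j^3 = -(x - 2*y)^3 is a perfect cube, so E-series; the 4-jet and mu = 7 give E_7. f is D_6 but g is E_7, hence not right-equivalent.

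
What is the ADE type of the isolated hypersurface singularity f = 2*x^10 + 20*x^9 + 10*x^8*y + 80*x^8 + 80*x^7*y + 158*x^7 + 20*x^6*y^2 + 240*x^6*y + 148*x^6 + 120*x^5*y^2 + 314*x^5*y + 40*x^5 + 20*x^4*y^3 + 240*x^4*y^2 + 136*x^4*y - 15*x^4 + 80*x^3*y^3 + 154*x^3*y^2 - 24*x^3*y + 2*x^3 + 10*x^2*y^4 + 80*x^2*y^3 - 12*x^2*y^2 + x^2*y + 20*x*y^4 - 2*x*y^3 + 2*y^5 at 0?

D6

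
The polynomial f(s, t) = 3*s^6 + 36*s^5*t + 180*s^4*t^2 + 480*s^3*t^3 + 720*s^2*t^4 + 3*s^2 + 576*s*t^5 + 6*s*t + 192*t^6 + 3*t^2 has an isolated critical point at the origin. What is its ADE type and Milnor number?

Type A5, Milnor number mu = 5.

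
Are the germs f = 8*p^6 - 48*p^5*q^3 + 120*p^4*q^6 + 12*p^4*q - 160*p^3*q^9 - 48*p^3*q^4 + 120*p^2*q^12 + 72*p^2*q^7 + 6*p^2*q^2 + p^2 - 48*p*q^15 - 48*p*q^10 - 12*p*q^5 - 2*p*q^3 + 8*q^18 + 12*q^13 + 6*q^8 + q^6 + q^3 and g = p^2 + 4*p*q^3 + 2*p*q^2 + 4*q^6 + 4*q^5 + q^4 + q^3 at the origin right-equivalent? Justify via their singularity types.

The Hessian of f at 0 has rank 1. Corank 1: A-series; mu = 2 gives A_2. The Hessian of g at 0 has rank 1. Corank 1: A-series; mu = 2 gives A_2. Both have type A_2, hence right-equivalent.

Yes.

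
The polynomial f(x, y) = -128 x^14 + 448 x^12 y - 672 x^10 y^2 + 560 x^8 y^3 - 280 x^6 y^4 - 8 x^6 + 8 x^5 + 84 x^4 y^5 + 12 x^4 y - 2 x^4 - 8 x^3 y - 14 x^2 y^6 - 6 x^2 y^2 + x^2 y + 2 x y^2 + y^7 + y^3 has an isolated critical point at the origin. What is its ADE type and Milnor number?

Type D_{8}, Milnor number mu = 8.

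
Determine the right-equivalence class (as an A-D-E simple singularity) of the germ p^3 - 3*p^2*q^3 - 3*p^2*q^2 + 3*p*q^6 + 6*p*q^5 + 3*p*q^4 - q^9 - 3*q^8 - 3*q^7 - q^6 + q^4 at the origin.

The Hessian of f at 0 has rank 0. Corank 2; j^3 = p^3 is a perfect cube, so E-series; the 4-jet and mu = 6 give E_6.

E6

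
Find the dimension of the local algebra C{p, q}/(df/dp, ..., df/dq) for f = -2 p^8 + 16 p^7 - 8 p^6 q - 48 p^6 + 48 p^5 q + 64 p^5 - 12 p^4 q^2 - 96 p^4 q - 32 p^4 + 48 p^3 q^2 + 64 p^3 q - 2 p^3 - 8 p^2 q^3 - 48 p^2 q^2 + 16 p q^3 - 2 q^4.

6

The Hessian of f at 0 has rank 0. Corank 2; j^3 = -2*p^3 is a perfect cube, so E-series; the 4-jet and mu = 6 give E_6.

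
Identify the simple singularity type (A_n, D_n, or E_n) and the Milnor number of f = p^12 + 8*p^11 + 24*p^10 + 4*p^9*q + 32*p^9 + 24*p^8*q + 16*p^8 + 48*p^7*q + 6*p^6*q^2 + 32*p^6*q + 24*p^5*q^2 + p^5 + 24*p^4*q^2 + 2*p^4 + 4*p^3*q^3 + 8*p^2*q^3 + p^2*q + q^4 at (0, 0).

Type D_{5}, Milnor number mu = 5.

The Hessian of f at 0 is [[0, 0], [0, 0]] with rank 0, so corank 2. A Groebner basis of the Jacobian ideal J(f) in C{p,q} is {p^3, p^2/4 + q^3, p*q}; counting standard monomials gives mu = 5. Corank 2; j^3 = p^2*q has shape L^2 M (L != M), so D-series; mu = 5 gives D_5.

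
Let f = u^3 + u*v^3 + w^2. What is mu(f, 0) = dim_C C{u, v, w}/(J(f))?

The Hessian of f at 0 has rank 1. Corank 2; j^3 = u^3 is a perfect cube, so E-series; the 4-jet and mu = 7 give E_7.

7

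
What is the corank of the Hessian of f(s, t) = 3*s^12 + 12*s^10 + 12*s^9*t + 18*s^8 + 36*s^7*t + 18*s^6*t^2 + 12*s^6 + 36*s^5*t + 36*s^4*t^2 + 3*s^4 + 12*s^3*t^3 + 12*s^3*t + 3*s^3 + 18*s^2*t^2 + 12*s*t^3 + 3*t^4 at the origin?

2

Hessian at 0 has rank 0.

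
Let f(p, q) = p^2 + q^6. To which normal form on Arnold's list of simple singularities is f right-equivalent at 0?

A_5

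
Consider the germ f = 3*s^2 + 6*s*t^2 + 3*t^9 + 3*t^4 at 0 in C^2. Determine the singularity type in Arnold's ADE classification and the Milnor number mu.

Type A_{8}, Milnor number mu = 8.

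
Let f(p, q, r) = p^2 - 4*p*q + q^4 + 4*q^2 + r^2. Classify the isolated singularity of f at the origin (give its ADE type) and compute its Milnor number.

Type A_{3}, Milnor number mu = 3.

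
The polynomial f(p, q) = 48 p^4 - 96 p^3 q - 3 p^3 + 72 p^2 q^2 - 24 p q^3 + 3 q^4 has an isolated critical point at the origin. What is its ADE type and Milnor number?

Type E_{6}, Milnor number mu = 6.

The Hessian of f at 0 is [[0, 0], [0, 0]] with rank 0, so corank 2. A Groebner basis of the Jacobian ideal J(f) in C{p,q} is {q^4, p*q^2 - q^3/6, p^2}; counting standard monomials gives mu = 6. Corank 2; j^3 = -3*p^3 is a perfect cube, so E-series; the 4-jet and mu = 6 give E_6.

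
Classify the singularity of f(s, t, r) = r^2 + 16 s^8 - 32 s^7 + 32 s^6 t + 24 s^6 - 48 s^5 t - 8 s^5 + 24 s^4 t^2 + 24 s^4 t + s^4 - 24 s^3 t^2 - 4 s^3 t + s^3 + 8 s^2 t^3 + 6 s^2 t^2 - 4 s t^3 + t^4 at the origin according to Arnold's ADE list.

The Hessian of f at 0 has rank 1. Corank 2; j^3 = s^3 is a perfect cube, so E-series; the 4-jet and mu = 6 give E_6.

E6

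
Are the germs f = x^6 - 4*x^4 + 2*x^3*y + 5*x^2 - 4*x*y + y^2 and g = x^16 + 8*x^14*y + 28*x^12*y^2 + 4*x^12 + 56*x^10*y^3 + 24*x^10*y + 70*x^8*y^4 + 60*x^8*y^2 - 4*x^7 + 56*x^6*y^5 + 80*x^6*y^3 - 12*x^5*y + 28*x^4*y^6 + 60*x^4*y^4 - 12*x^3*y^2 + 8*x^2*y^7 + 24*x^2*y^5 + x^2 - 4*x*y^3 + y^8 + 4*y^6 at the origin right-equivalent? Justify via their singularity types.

No.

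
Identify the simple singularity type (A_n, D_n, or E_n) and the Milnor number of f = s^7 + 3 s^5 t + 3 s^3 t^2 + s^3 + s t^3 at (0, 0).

Type E_7, Milnor number mu = 7.

The Hessian of f at 0 is [[0, 0], [0, 0]] with rank 0, so corank 2. A Groebner basis of the Jacobian ideal J(f) in C{s,t} is {s^3, s*t^2, 3*s^2 + t^3}; counting standard monomials gives mu = 7. Corank 2; j^3 = s^3 is a perfect cube, so E-series; the 4-jet and mu = 7 give E_7.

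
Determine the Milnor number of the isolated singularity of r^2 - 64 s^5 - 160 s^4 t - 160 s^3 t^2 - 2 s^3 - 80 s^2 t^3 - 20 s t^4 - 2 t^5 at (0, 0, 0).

The Hessian of f at 0 has rank 1. Corank 2; j^3 = -2*s^3 is a perfect cube, so E-series; the 5-jet and mu = 8 give E_8.

8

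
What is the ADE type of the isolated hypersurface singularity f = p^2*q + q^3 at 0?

D_4

The Hessian of f at 0 has rank 0. Corank 2; j^3 = q*(p^2 + q^2) splits into three distinct lines over C (the quadratic factor has nonzero discriminant), so D_4.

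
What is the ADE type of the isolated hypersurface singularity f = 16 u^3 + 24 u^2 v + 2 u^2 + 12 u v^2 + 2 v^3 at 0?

The Hessian of f at 0 has rank 1. Corank 1: A-series; mu = 2 gives A_2.

A_{2}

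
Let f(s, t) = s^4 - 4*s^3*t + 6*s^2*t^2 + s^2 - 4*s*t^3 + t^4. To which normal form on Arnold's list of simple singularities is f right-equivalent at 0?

A_{3}

The Hessian of f at 0 is [[2, 0], [0, 0]] with rank 1, so corank 1. A Groebner basis of the Jacobian ideal J(f) in C{s,t} is {t^3, s}; counting standard monomials gives mu = 3. Corank 1: A-series; mu = 3 gives A_3.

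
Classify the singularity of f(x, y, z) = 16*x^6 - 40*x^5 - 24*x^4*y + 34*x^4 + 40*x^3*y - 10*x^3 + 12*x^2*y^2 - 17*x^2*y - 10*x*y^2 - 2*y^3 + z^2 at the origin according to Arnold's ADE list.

D4

The Hessian of f at 0 is [[0, 0, 0], [0, 0, 0], [0, 0, 2]] with rank 1, so corank 2. A Groebner basis of the Jacobian ideal J(f) in C{x,y,z} is {y^3, x^2 - 2*y^2/11, x*y + 5*y^2/11, z}; counting standard monomials gives mu = 4. Corank 2; j^3 = -(2*x + y)*(5*x^2 + 6*x*y + 2*y^2) splits into three distinct lines over C (the quadratic factor has nonzero discriminant), so D_4.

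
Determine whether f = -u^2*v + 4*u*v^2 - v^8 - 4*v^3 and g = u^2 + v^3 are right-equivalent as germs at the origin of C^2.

The Hessian of f at 0 has rank 0. Corank 2; j^3 = -v*(u - 2*v)^2 has shape L^2 M (L != M), so D-series; mu = 9 gives D_9. The Hessian of g at 0 has rank 1. Corank 1: A-series; mu = 2 gives A_2. f is D_9 but g is A_2, hence not right-equivalent.

No.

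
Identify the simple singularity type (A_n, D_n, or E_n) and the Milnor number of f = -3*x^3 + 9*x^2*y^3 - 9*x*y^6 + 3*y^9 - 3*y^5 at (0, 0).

The Hessian of f at 0 is [[0, 0], [0, 0]] with rank 0, so corank 2. A Groebner basis of the Jacobian ideal J(f) in C{x,y} is {-x^2/2 + x*y^3, y^4, x^3, x^2*y}; counting standard monomials gives mu = 8. Corank 2; j^3 = -3*x^3 is a perfect cube, so E-series; the 5-jet and mu = 8 give E_8.

Type E_{8}, Milnor number mu = 8.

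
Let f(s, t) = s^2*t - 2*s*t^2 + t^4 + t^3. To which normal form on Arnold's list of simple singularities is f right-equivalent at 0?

The Hessian of f at 0 is [[0, 0], [0, 0]] with rank 0, so corank 2. A Groebner basis of the Jacobian ideal J(f) in C{s,t} is {s^3 + s^2/4 - t^2/4, s^2/4 + t^3 - t^2/4, s*t - t^2}; counting standard monomials gives mu = 5. Corank 2; j^3 = t*(s - t)^2 has shape L^2 M (L != M), so D-series; mu = 5 gives D_5.

D5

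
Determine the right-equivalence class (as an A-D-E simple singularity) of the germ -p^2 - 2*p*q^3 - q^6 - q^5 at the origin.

A4

The Hessian of f at 0 is [[-2, 0], [0, 0]] with rank 1, so corank 1. A Groebner basis of the Jacobian ideal J(f) in C{p,q} is {p + q^3, p^2, p*q}; counting standard monomials gives mu = 4. Corank 1: A-series; mu = 4 gives A_4.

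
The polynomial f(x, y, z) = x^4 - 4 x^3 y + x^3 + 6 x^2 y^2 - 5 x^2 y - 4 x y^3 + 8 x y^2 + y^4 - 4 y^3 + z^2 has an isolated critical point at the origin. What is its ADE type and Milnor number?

Type D_{5}, Milnor number mu = 5.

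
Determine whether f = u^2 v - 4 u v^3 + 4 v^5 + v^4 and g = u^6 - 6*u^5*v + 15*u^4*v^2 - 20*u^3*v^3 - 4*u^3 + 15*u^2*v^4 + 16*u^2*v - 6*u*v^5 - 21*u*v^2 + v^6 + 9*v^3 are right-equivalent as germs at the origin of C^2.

No.

The Hessian of f at 0 is [[0, 0], [0, 0]] with rank 0, so corank 2. A Groebner basis of the Jacobian ideal J(f) in C{u,v} is {u*v^2, -u*v/2 + v^3, u^2 + 2*u*v}; counting standard monomials gives mu = 5. Corank 2; j^3 = u^2*v has shape L^2 M (L != M), so D-series; mu = 5 gives D_5. The Hessian of g at 0 is [[0, 0], [0, 0]] with rank 0, so corank 2. A Groebner basis of the Jacobian ideal J(g) in C{u,v} is {32*u*v/3 + v^5 - 16*v^2, u*v^2 - 3*v^3/2, u^2 - 5*u*v/2 + 3*v^2/2}; counting standard monomials gives mu = 7. Corank 2; j^3 = -(u - v)*(2*u - 3*v)^2 has shape L^2 M (L != M), so D-series; mu = 7 gives D_7. f is D_5 but g is D_7, hence not right-equivalent.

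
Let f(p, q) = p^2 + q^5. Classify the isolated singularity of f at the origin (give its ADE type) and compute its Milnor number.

The Hessian of f at 0 has rank 1. Corank 1: A-series; mu = 4 gives A_4.

Type A_4, Milnor number mu = 4.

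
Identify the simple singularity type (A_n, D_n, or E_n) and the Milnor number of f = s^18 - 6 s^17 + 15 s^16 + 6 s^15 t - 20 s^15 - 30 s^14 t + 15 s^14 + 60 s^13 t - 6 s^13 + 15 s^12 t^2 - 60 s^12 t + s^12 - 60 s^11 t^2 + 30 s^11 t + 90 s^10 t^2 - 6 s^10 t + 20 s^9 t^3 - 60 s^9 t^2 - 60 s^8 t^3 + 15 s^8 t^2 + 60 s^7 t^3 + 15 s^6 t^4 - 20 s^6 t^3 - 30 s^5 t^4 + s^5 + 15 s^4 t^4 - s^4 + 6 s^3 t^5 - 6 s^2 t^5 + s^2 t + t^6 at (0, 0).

Type D7, Milnor number mu = 7.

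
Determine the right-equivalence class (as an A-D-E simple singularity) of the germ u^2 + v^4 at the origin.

A3

The Hessian of f at 0 has rank 1. Corank 1: A-series; mu = 3 gives A_3.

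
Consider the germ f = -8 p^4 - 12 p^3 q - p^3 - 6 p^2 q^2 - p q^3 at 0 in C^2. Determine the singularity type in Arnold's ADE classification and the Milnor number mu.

Type E_{7}, Milnor number mu = 7.

The Hessian of f at 0 is [[0, 0], [0, 0]] with rank 0, so corank 2. A Groebner basis of the Jacobian ideal J(f) in C{p,q} is {3*p^2/4 + q^4 + q^3/4, p^3, p^2*q - p^2/4 - q^3/12, p^2 + p*q^2 + q^3/3}; counting standard monomials gives mu = 7. Corank 2; j^3 = -p^3 is a perfect cube, so E-series; the 4-jet and mu = 7 give E_7.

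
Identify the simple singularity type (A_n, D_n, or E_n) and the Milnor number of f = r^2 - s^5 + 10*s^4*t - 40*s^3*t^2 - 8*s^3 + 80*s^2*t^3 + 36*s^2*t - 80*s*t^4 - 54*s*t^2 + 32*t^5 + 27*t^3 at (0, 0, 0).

Type E8, Milnor number mu = 8.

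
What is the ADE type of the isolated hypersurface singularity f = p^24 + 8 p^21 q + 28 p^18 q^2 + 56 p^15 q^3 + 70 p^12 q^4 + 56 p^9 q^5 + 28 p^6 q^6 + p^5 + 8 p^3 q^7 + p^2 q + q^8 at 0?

D_9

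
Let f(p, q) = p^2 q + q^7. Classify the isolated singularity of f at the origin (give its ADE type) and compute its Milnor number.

Type D_{8}, Milnor number mu = 8.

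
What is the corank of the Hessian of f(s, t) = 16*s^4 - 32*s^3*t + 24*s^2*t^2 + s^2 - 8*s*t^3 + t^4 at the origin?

1

Hessian at 0 has rank 1.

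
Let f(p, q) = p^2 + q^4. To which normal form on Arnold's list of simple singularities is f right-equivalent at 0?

The Hessian of f at 0 has rank 1. Corank 1: A-series; mu = 3 gives A_3.

A3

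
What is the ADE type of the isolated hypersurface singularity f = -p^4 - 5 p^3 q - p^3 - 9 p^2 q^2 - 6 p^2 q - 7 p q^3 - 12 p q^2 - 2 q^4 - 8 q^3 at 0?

E_{7}

The Hessian of f at 0 has rank 0. Corank 2; j^3 = -(p + 2*q)^3 is a perfect cube, so E-series; the 4-jet and mu = 7 give E_7.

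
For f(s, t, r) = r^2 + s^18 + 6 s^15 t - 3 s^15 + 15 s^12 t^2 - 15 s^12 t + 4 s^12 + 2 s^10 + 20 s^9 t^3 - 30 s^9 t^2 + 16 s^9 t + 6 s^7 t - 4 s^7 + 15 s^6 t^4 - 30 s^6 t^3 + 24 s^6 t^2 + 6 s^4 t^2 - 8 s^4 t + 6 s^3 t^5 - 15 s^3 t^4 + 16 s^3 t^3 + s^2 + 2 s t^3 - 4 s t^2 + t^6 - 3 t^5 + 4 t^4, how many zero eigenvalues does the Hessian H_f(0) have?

1

Hessian at 0 has rank 2.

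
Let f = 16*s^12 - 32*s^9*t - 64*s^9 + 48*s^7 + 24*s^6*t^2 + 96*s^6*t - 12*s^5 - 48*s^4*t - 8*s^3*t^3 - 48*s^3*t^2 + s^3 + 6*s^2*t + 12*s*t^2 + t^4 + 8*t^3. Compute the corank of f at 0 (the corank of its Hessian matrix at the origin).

2

The Hessian at 0 is [[0, 0], [0, 0]] of rank 0; hence corank 2.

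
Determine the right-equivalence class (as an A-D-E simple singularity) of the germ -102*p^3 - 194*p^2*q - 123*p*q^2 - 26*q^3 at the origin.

D4

The Hessian of f at 0 has rank 0. Corank 2; j^3 = -(3*p + 2*q)*(34*p^2 + 42*p*q + 13*q^2) splits into three distinct lines over C (the quadratic factor has nonzero discriminant), so D_4.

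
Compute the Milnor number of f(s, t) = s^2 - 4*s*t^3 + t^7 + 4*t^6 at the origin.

The Hessian of f at 0 has rank 1. Corank 1: A-series; mu = 6 gives A_6.

6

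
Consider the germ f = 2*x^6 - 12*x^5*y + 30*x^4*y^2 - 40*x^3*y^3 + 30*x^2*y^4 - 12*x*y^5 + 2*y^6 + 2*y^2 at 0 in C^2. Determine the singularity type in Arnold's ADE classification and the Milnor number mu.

The Hessian of f at 0 has rank 1. Corank 1: A-series; mu = 5 gives A_5.

Type A_{5}, Milnor number mu = 5.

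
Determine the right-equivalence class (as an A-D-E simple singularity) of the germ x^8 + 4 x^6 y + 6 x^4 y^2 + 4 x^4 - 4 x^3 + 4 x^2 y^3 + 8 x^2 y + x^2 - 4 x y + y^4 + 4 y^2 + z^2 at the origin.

A_{3}

The Hessian of f at 0 has rank 2. Corank 1: A-series; mu = 3 gives A_3.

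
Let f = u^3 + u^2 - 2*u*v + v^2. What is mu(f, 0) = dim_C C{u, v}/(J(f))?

The Hessian of f at 0 is [[2, -2], [-2, 2]] with rank 1, so corank 1. A Groebner basis of the Jacobian ideal J(f) in C{u,v} is {v^2, u - v}; counting standard monomials gives mu = 2. Corank 1: A-series; mu = 2 gives A_2.

2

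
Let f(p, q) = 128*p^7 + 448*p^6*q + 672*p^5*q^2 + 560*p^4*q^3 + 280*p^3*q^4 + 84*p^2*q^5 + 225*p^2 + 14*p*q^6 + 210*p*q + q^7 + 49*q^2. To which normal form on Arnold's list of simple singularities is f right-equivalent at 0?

A_{6}

The Hessian of f at 0 has rank 1. Corank 1: A-series; mu = 6 gives A_6.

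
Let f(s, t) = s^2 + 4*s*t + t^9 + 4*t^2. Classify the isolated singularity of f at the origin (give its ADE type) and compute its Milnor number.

Type A_{8}, Milnor number mu = 8.

The Hessian of f at 0 has rank 1. Corank 1: A-series; mu = 8 gives A_8.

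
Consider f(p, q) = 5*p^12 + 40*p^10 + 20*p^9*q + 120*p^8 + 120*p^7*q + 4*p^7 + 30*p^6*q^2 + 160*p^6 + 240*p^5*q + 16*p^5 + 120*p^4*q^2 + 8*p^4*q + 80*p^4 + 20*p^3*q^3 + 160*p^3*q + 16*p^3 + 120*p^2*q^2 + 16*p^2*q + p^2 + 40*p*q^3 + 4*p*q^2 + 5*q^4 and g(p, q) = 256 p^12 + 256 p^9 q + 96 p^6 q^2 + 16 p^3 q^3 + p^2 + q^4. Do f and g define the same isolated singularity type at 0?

Yes.

The Hessian of f at 0 has rank 1. Corank 1: A-series; mu = 3 gives A_3. The Hessian of g at 0 has rank 1. Corank 1: A-series; mu = 3 gives A_3. Both have type A_3, hence right-equivalent.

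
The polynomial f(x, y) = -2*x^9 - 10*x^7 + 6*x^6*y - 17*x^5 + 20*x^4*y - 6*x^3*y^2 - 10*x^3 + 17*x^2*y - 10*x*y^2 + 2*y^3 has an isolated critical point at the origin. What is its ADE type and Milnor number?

The Hessian of f at 0 is [[0, 0], [0, 0]] with rank 0, so corank 2. A Groebner basis of the Jacobian ideal J(f) in C{x,y} is {y^3, x^2 - 2*y^2/11, x*y - 5*y^2/11}; counting standard monomials gives mu = 4. Corank 2; j^3 = -(2*x - y)*(5*x^2 - 6*x*y + 2*y^2) splits into three distinct lines over C (the quadratic factor has nonzero discriminant), so D_4.

Type D_4, Milnor number mu = 4.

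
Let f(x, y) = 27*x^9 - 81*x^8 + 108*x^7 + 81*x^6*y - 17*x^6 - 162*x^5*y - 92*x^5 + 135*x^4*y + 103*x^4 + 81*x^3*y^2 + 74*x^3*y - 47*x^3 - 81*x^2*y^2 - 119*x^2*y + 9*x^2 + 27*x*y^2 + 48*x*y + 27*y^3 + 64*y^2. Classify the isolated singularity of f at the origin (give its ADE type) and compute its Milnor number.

Type A_{2}, Milnor number mu = 2.

The Hessian of f at 0 has rank 1. Corank 1: A-series; mu = 2 gives A_2.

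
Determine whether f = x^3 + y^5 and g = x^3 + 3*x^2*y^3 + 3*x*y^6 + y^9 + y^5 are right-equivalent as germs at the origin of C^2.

Yes.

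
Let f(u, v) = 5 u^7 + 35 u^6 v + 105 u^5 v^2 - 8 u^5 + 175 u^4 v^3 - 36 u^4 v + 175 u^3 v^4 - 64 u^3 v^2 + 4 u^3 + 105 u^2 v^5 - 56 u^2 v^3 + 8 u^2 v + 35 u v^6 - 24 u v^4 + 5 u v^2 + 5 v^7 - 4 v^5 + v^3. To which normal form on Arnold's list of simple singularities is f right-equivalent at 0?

The Hessian of f at 0 has rank 0. Corank 2; j^3 = (u + v)*(2*u + v)^2 has shape L^2 M (L != M), so D-series; mu = 8 gives D_8.

D_{8}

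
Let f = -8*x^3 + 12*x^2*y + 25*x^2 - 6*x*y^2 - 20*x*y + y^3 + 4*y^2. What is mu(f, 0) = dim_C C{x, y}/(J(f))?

2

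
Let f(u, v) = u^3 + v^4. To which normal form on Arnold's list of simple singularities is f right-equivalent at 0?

E_6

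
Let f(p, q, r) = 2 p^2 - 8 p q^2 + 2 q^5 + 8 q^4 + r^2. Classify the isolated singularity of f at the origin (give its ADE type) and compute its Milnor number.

Type A_{4}, Milnor number mu = 4.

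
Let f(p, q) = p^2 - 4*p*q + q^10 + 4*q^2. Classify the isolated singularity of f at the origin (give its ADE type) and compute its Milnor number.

Type A_{9}, Milnor number mu = 9.

The Hessian of f at 0 is [[2, -4], [-4, 8]] with rank 1, so corank 1. A Groebner basis of the Jacobian ideal J(f) in C{p,q} is {q^9, p - 2*q}; counting standard monomials gives mu = 9. Corank 1: A-series; mu = 9 gives A_9.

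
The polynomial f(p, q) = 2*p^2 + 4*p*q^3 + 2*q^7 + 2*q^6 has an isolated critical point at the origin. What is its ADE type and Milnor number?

Type A_6, Milnor number mu = 6.

The Hessian of f at 0 has rank 1. Corank 1: A-series; mu = 6 gives A_6.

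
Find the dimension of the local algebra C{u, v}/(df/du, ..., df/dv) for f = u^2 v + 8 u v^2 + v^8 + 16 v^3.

9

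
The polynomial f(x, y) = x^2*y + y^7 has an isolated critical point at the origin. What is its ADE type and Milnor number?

Type D_{8}, Milnor number mu = 8.

The Hessian of f at 0 has rank 0. Corank 2; j^3 = x^2*y has shape L^2 M (L != M), so D-series; mu = 8 gives D_8.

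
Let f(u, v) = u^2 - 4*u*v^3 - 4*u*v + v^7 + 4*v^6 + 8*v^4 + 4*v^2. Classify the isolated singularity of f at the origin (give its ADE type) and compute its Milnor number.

The Hessian of f at 0 is [[2, -4], [-4, 8]] with rank 1, so corank 1. A Groebner basis of the Jacobian ideal J(f) in C{u,v} is {-u/2 + v^3 + v, u^2 - 4*u*v + 4*v^2}; counting standard monomials gives mu = 6. Corank 1: A-series; mu = 6 gives A_6.

Type A_6, Milnor number mu = 6.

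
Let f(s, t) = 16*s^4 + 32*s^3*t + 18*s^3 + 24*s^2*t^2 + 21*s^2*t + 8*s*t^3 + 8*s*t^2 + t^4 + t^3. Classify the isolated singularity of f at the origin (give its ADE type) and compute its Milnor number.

Type D_{5}, Milnor number mu = 5.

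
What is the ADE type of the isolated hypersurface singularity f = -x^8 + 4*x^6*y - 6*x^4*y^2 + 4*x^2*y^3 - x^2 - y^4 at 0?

A3

The Hessian of f at 0 has rank 1. Corank 1: A-series; mu = 3 gives A_3.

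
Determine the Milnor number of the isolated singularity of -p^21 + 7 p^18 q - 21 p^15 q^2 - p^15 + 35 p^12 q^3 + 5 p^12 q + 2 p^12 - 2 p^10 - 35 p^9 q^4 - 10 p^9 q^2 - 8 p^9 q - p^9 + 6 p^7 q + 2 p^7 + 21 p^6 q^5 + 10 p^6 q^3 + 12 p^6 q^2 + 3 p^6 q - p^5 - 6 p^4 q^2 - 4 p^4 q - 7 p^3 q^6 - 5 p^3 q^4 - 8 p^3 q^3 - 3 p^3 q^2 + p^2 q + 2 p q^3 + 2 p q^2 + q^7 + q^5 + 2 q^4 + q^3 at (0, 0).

The Hessian of f at 0 is [[0, 0], [0, 0]] with rank 0, so corank 2. A Groebner basis of the Jacobian ideal J(f) in C{p,q} is {16*p^2/11 + p*q^3 + p*q^2/11 + 36*p*q/11 + 5*q^3/11 + 20*q^2/11, -13*p^2/11 + 4*p*q^2/11 - 32*p*q/11 + q^4 - 2*q^3/11 - 19*q^2/11, p^3 - 7*p^2/11 - 30*p*q^2/11 - 24*p*q/11 - 29*q^3/11 - 17*q^2/11, p^2*q + p^2/11 + 20*p*q^2/11 + 5*p*q/11 + 12*q^3/11 + 4*q^2/11}; counting standard monomials gives mu = 8. Corank 2; j^3 = q*(p + q)^2 has shape L^2 M (L != M), so D-series; mu = 8 gives D_8.

8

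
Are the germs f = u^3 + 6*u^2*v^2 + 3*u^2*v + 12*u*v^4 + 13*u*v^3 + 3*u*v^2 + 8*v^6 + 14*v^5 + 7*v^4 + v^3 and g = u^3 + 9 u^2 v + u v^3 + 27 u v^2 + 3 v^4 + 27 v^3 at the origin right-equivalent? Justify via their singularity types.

Yes.

The Hessian of f at 0 is [[0, 0], [0, 0]] with rank 0, so corank 2. A Groebner basis of the Jacobian ideal J(f) in C{u,v} is {-u^2/4 - u*v/2 + v^4 - v^3/12 - v^2/4, u^3 + 5*u^2/4 + 5*u*v/2 + 17*v^3/12 + 5*v^2/4, u^2*v - 11*u^2/12 - 11*u*v/6 - 47*v^3/36 - 11*v^2/12, u^2/2 + u*v^2 + u*v + 7*v^3/6 + v^2/2}; counting standard monomials gives mu = 7. Corank 2; j^3 = (u + v)^3 is a perfect cube, so E-series; the 4-jet and mu = 7 give E_7. The Hessian of g at 0 is [[0, 0], [0, 0]] with rank 0, so corank 2. A Groebner basis of the Jacobian ideal J(g) in C{u,v} is {u^3 + 9*u^2*v + 162*u^2 + 972*u*v + 1458*v^2, -9*u^2 + u*v^2 - 54*u*v - 81*v^2, 3*u^2 + 18*u*v + v^3 + 27*v^2}; counting standard monomials gives mu = 7. Corank 2; j^3 = (u + 3*v)^3 is a perfect cube, so E-series; the 4-jet and mu = 7 give E_7. Both have type E_7, hence right-equivalent.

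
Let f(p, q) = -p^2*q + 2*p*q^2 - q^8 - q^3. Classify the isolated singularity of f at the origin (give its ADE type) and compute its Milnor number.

The Hessian of f at 0 has rank 0. Corank 2; j^3 = -q*(p - q)^2 has shape L^2 M (L != M), so D-series; mu = 9 gives D_9.

Type D_9, Milnor number mu = 9.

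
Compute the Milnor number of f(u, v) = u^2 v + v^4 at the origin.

The Hessian of f at 0 has rank 0. Corank 2; j^3 = u^2*v has shape L^2 M (L != M), so D-series; mu = 5 gives D_5.

5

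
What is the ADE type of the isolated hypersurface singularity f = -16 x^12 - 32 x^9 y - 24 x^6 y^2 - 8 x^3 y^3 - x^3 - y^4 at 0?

E_{6}

The Hessian of f at 0 has rank 0. Corank 2; j^3 = -x^3 is a perfect cube, so E-series; the 4-jet and mu = 6 give E_6.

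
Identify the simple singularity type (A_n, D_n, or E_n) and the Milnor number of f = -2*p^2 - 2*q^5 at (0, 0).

The Hessian of f at 0 is [[-4, 0], [0, 0]] with rank 1, so corank 1. A Groebner basis of the Jacobian ideal J(f) in C{p,q} is {q^4, p}; counting standard monomials gives mu = 4. Corank 1: A-series; mu = 4 gives A_4.

Type A_{4}, Milnor number mu = 4.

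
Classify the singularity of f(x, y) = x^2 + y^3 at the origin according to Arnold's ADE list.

A2

The Hessian of f at 0 has rank 1. Corank 1: A-series; mu = 2 gives A_2.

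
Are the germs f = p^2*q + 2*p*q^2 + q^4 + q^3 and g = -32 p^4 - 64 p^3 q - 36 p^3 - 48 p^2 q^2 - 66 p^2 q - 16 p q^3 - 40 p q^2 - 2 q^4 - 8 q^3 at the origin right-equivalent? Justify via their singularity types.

Yes.

The Hessian of f at 0 has rank 0. Corank 2; j^3 = q*(p + q)^2 has shape L^2 M (L != M), so D-series; mu = 5 gives D_5. The Hessian of g at 0 has rank 0. Corank 2; j^3 = -2*(2*p + q)*(3*p + 2*q)^2 has shape L^2 M (L != M), so D-series; mu = 5 gives D_5. Both have type D_5, hence right-equivalent.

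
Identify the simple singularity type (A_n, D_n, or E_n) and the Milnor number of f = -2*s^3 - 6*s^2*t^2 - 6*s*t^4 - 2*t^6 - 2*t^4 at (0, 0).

Type E6, Milnor number mu = 6.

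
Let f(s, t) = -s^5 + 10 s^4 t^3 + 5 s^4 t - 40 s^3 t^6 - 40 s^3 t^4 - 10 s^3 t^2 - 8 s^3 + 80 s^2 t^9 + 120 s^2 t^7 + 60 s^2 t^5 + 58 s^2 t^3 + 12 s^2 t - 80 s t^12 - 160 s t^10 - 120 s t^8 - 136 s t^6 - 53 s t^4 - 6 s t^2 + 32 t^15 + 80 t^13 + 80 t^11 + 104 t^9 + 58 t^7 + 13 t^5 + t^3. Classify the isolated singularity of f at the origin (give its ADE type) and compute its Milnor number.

Type E_8, Milnor number mu = 8.

The Hessian of f at 0 is [[0, 0], [0, 0]] with rank 0, so corank 2. A Groebner basis of the Jacobian ideal J(f) in C{s,t} is {-5*s^2/4 + s*t^3 + 5*s*t/4 - 5*t^2/16, -2*s^2 + 2*s*t + t^4 - t^2/2, s^3 - 3*s*t^2/4 + t^3/4, s^2*t - s*t^2 + t^3/4}; counting standard monomials gives mu = 8. Corank 2; j^3 = -(2*s - t)^3 is a perfect cube, so E-series; the 5-jet and mu = 8 give E_8.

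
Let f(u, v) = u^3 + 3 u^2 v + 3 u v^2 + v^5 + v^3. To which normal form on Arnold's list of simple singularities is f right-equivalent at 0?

The Hessian of f at 0 is [[0, 0], [0, 0]] with rank 0, so corank 2. A Groebner basis of the Jacobian ideal J(f) in C{u,v} is {v^4, u^2 + 2*u*v + v^2}; counting standard monomials gives mu = 8. Corank 2; j^3 = (u + v)^3 is a perfect cube, so E-series; the 5-jet and mu = 8 give E_8.

E_{8}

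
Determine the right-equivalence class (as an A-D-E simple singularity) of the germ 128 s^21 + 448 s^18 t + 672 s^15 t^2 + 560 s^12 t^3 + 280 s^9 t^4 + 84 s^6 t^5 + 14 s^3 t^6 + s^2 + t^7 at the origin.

The Hessian of f at 0 is [[2, 0], [0, 0]] with rank 1, so corank 1. A Groebner basis of the Jacobian ideal J(f) in C{s,t} is {t^6, s}; counting standard monomials gives mu = 6. Corank 1: A-series; mu = 6 gives A_6.

A_6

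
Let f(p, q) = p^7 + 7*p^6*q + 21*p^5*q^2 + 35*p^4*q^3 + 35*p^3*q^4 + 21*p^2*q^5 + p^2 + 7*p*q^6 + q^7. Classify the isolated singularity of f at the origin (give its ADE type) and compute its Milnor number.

Type A6, Milnor number mu = 6.

The Hessian of f at 0 has rank 1. Corank 1: A-series; mu = 6 gives A_6.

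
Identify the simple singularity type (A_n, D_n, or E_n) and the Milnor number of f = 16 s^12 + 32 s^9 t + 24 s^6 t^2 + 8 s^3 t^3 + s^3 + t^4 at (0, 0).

Type E6, Milnor number mu = 6.

The Hessian of f at 0 has rank 0. Corank 2; j^3 = s^3 is a perfect cube, so E-series; the 4-jet and mu = 6 give E_6.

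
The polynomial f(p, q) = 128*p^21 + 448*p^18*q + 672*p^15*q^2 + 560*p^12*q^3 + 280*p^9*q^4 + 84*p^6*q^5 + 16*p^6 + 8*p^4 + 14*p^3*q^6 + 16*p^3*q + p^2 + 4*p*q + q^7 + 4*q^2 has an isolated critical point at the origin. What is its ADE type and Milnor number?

The Hessian of f at 0 has rank 1. Corank 1: A-series; mu = 6 gives A_6.

Type A6, Milnor number mu = 6.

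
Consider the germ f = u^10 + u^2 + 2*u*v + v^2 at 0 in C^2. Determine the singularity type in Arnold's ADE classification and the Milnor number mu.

Type A_9, Milnor number mu = 9.

The Hessian of f at 0 is [[2, 2], [2, 2]] with rank 1, so corank 1. A Groebner basis of the Jacobian ideal J(f) in C{u,v} is {v^9, u + v}; counting standard monomials gives mu = 9. Corank 1: A-series; mu = 9 gives A_9.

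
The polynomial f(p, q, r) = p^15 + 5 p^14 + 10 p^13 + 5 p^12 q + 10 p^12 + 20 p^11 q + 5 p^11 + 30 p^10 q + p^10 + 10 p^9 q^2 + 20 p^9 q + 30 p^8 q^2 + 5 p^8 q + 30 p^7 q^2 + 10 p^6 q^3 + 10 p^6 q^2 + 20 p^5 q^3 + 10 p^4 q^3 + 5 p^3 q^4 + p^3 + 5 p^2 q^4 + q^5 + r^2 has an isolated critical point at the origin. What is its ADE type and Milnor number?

Type E_8, Milnor number mu = 8.

The Hessian of f at 0 is [[0, 0, 0], [0, 0, 0], [0, 0, 2]] with rank 1, so corank 2. A Groebner basis of the Jacobian ideal J(f) in C{p,q,r} is {q^4, p^2, r}; counting standard monomials gives mu = 8. Corank 2; j^3 = p^3 is a perfect cube, so E-series; the 5-jet and mu = 8 give E_8.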